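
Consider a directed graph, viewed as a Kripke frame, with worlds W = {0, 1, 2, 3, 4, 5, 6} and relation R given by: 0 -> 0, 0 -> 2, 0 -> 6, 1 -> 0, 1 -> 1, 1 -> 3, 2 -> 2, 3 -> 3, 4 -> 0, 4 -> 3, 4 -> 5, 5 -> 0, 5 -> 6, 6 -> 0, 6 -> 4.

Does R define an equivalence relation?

No

Reflexive: no — 4 is not related to itself.
Symmetric: no — 0 R 2 but not 2 R 0.
Transitive: no — 0 R 6 and 6 R 4, but not 0 R 4.
So R is not an equivalence relation.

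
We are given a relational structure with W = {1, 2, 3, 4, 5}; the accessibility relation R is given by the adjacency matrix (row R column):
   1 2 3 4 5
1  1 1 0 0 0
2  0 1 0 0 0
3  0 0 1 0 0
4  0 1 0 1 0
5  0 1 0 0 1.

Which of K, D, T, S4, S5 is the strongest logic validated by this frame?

S4

Serial (axiom D): yes — every world has a successor (e.g. 1 R 1).
Reflexive (axiom T): yes — every world is R-related to itself.
Transitive (axiom 4): yes — every two-step R-path is closed by a direct edge.
Euclidean (axiom 5): no — 1 R 2 and 1 R 1, but not 2 R 1.
So F validates K, D, T, S4; S5 would additionally require R to be Euclidean. The strongest is S4.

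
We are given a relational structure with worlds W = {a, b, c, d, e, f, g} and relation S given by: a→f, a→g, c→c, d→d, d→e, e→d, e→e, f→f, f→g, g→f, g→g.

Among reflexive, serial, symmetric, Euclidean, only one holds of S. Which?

Reflexive: no — a is not related to itself.
Serial: no — b has no S-successor.
Symmetric: no — a S f but not f S a.
Euclidean: yes — any two successors of a common world are S-related.
Only Euclidean holds.

Euclidean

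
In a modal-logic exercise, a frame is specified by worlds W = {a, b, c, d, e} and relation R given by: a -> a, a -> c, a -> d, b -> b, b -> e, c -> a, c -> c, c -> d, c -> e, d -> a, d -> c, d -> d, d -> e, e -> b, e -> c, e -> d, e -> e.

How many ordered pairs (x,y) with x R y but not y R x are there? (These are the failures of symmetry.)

0

R is symmetric; there are no such tuples.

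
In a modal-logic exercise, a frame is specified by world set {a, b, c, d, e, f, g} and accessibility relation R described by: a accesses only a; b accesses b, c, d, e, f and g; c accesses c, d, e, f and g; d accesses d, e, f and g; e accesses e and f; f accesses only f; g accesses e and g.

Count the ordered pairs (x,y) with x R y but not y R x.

Enumerating: (b,c), (b,d), (b,e), (b,f), (b,g), (c,d), (c,e), (c,f), (c,g), (d,e), (d,f), (d,g), (e,f), (g,e).

14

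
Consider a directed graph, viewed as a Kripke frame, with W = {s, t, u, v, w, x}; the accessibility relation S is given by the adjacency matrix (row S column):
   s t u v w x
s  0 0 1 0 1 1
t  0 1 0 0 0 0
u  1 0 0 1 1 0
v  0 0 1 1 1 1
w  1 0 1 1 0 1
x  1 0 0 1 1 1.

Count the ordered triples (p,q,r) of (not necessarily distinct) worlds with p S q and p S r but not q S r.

22

Enumerating: (s,u,u), (s,u,x), (s,w,w), (s,x,u), (u,s,s), (u,s,v), (u,v,s), (u,w,w), (v,u,u), (v,u,x), (v,w,w), (v,x,u), … and 10 more.
Total: 22.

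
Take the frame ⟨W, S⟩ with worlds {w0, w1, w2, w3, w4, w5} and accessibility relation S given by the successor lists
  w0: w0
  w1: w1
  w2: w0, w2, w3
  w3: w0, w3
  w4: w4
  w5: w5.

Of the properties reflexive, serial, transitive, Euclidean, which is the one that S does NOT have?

Reflexive: yes — every world is S-related to itself.
Serial: yes — every world has a successor (e.g. w0 S w0).
Transitive: yes — every two-step S-path is closed by a direct edge.
Euclidean: no — w2 S w0 and w2 S w3, but not w0 S w3.
Only Euclidean fails.

Euclidean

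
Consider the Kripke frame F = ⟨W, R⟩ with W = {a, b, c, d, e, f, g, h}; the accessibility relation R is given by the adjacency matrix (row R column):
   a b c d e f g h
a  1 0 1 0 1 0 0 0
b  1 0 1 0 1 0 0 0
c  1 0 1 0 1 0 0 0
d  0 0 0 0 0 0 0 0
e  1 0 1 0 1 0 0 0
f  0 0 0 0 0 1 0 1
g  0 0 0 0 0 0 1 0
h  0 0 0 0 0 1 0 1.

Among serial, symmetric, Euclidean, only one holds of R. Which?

Euclidean

Serial: no — d has no R-successor.
Symmetric: no — b R a but not a R b.
Euclidean: yes — any two successors of a common world are R-related.
Only Euclidean holds.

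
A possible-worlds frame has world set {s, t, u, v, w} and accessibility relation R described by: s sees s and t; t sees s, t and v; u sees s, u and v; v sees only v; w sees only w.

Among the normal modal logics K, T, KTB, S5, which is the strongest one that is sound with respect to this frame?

Reflexive (axiom T): yes — every world is R-related to itself.
Symmetric (axiom B): no — t R v but not v R t.
Euclidean (axiom 5): no — t R s and t R v, but not s R v.
So F validates K, T; KTB would additionally require R to be symmetric. The strongest is T.

T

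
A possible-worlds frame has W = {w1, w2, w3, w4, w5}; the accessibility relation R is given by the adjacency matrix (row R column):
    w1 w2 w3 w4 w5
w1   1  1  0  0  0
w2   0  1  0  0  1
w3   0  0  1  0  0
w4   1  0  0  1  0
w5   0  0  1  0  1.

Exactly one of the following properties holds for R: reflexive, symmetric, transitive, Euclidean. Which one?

Reflexive: yes — every world is R-related to itself.
Symmetric: no — w1 R w2 but not w2 R w1.
Transitive: no — w1 R w2 and w2 R w5, but not w1 R w5.
Euclidean: no — w1 R w2 and w1 R w1, but not w2 R w1.
Only reflexive holds.

reflexive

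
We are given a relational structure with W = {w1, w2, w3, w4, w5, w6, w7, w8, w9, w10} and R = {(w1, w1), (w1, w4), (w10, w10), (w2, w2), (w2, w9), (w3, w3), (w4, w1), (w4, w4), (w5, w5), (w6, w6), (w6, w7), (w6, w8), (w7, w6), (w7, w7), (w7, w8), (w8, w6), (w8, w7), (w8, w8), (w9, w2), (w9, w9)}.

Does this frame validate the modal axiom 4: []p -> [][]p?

By correspondence theory, 4 is valid on a frame iff R is transitive.
Transitive: yes — every two-step R-path is closed by a direct edge.

Yes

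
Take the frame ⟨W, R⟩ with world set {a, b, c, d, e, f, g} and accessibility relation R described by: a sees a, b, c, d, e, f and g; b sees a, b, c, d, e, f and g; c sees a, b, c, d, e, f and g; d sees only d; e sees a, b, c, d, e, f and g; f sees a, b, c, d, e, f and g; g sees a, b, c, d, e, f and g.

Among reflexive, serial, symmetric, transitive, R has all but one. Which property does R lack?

Reflexive: yes — every world is R-related to itself.
Serial: yes — every world has a successor (e.g. a R a).
Symmetric: no — a R d but not d R a.
Transitive: yes — every two-step R-path is closed by a direct edge.
Only symmetric fails.

symmetric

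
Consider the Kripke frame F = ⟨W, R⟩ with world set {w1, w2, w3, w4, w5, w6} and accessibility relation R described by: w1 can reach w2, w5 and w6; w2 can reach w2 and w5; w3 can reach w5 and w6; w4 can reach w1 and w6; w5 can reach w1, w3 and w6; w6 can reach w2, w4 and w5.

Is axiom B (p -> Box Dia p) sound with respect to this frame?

No

By correspondence theory, B is valid on a frame iff R is symmetric.
Symmetric: no — w1 R w2 but not w2 R w1.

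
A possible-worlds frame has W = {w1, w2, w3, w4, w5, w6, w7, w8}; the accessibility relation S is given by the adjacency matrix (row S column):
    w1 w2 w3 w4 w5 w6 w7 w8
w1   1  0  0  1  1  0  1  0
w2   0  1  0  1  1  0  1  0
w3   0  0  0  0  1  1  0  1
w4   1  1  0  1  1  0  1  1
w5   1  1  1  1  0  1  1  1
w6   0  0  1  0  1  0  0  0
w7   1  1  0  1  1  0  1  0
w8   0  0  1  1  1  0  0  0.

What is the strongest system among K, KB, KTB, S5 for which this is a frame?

KB

Symmetric (axiom B): yes — every pair in S has its reverse in S.
Reflexive (axiom T): no — w3 is not related to itself.
Euclidean (axiom 5): no — w3 S w6 and w3 S w8, but not w6 S w8.
So F validates K, KB; KTB would additionally require S to be reflexive. The strongest is KB.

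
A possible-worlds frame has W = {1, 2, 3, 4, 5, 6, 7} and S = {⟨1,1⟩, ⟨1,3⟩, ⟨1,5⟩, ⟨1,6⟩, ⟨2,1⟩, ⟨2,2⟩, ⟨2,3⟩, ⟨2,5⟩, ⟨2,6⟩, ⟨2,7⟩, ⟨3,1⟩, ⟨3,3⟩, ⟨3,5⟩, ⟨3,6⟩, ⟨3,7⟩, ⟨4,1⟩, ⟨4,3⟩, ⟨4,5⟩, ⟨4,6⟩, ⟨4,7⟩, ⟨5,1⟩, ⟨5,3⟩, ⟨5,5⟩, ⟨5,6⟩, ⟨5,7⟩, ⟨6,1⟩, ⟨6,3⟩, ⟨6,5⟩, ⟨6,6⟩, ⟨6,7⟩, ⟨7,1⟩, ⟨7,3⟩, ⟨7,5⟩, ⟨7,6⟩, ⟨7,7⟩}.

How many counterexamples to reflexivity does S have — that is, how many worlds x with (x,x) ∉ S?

Enumerating: 4.

1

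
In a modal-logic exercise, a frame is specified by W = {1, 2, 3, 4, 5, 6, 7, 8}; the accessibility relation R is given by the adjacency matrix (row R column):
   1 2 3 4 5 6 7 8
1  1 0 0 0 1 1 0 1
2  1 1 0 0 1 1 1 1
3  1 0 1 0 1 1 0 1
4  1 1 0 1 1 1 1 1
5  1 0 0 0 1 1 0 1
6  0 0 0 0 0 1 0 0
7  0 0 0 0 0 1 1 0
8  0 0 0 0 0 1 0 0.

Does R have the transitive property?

Transitive: yes — every two-step R-path is closed by a direct edge.

Yes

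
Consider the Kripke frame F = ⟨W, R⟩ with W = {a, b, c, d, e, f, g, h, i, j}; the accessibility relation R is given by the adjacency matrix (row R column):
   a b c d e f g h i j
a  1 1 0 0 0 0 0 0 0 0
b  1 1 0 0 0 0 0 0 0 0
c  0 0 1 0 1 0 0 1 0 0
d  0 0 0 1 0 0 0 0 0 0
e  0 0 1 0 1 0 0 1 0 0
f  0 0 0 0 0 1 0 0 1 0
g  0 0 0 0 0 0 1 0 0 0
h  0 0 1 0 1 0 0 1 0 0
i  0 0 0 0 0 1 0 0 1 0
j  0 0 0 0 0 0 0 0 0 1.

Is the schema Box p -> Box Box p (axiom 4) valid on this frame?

Axiom 4 corresponds to the accessibility relation being transitive.
Transitive: yes — every two-step R-path is closed by a direct edge.

Yes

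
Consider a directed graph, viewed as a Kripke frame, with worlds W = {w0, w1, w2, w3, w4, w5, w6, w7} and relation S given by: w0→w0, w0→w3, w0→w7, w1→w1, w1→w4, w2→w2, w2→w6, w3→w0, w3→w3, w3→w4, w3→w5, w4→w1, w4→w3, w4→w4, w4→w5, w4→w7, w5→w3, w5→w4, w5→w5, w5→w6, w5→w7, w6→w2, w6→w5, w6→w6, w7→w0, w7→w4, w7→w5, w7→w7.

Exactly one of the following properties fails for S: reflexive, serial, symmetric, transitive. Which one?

transitive

Reflexive: yes — every world is S-related to itself.
Serial: yes — every world has a successor (e.g. w0 S w0).
Symmetric: yes — every pair in S has its reverse in S.
Transitive: no — w0 S w3 and w3 S w4, but not w0 S w4.
Only transitive fails.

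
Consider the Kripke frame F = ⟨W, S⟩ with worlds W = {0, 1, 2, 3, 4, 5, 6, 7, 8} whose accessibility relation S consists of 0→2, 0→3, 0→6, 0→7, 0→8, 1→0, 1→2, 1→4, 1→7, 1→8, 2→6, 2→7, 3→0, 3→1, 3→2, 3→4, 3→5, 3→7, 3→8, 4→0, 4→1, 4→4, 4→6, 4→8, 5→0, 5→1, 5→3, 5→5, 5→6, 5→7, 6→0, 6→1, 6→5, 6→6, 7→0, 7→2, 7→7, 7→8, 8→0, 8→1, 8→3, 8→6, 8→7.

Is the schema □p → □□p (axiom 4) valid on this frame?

No

Axiom 4 corresponds to the accessibility relation being transitive.
Transitive: no — 0 S 3 and 3 S 1, but not 0 S 1.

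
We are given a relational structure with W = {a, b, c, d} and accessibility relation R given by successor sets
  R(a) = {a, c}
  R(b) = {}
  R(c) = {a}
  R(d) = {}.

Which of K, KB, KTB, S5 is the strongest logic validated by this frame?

KB

Symmetric (axiom B): yes — every pair in R has its reverse in R.
Reflexive (axiom T): no — b is not related to itself.
Euclidean (axiom 5): no — a R c and a R c, but not c R c.
So F validates K, KB; KTB would additionally require R to be reflexive. The strongest is KB.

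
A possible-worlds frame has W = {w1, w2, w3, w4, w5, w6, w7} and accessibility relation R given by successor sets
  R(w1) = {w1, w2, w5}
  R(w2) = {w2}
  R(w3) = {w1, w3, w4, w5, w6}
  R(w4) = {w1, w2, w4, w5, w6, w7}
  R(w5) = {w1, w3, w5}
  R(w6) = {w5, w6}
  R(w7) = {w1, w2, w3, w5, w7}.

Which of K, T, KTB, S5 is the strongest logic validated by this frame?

T

Reflexive (axiom T): yes — every world is R-related to itself.
Symmetric (axiom B): no — w1 R w2 but not w2 R w1.
Euclidean (axiom 5): no — w1 R w2 and w1 R w5, but not w2 R w5.
So F validates K, T; KTB would additionally require R to be symmetric. The strongest is T.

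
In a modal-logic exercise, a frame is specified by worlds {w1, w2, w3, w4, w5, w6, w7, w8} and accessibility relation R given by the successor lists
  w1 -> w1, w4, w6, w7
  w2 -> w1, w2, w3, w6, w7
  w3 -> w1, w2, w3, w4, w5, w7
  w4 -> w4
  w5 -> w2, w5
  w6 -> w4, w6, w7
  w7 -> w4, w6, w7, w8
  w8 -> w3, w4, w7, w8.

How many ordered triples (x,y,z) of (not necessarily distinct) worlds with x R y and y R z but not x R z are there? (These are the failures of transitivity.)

Enumerating: (w1,w7,w8), (w2,w1,w4), (w2,w3,w4), (w2,w3,w5), (w2,w6,w4), (w2,w7,w4), (w2,w7,w8), (w3,w1,w6), (w3,w2,w6), (w3,w7,w6), (w3,w7,w8), (w5,w2,w1), … and 9 more.
Total: 21.

21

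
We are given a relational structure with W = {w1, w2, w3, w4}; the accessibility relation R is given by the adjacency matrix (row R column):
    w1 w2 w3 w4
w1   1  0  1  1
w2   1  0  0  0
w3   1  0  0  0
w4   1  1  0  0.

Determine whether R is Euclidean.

No

Euclidean: no — w1 R w3 and w1 R w4, but not w3 R w4.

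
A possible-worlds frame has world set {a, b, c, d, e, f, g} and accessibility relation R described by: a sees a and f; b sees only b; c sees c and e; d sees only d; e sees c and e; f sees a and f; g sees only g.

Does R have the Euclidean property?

Euclidean: yes — any two successors of a common world are R-related.

Yes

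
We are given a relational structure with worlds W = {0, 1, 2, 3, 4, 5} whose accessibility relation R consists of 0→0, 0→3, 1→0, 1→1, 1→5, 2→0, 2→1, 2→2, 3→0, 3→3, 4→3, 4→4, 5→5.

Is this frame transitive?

Transitive: no — 1 R 0 and 0 R 3, but not 1 R 3.

No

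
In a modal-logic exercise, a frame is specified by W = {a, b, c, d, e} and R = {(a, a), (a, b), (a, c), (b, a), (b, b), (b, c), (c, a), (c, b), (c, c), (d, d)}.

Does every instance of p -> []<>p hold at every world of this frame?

By correspondence theory, B is valid on a frame iff R is symmetric.
Symmetric: yes — every pair in R has its reverse in R.

Yes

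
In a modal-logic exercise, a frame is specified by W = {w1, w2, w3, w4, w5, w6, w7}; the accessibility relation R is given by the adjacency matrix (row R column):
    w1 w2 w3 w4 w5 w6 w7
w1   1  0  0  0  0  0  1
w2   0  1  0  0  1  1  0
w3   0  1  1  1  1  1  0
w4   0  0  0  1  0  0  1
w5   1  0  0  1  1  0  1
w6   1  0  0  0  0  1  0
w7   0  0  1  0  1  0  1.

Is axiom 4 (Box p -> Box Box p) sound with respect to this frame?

No

By correspondence theory, 4 is valid on a frame iff R is transitive.
Transitive: no — w1 R w7 and w7 R w3, but not w1 R w3.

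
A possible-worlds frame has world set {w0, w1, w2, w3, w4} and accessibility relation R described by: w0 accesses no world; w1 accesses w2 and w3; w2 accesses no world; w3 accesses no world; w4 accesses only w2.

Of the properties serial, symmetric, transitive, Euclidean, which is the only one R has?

Serial: no — w0 has no R-successor.
Symmetric: no — w1 R w2 but not w2 R w1.
Transitive: yes — every two-step R-path is closed by a direct edge.
Euclidean: no — w1 R w2 and w1 R w3, but not w2 R w3.
Only transitive holds.

transitive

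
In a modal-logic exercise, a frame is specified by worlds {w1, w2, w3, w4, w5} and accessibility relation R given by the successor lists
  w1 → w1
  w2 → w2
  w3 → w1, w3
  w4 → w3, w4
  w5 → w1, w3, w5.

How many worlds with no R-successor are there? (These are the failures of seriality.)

R is serial; there are no such worlds.

0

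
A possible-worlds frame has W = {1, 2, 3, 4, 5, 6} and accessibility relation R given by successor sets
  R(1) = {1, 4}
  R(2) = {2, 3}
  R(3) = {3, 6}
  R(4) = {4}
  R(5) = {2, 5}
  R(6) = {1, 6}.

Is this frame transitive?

No

Transitive: no — 2 R 3 and 3 R 6, but not 2 R 6.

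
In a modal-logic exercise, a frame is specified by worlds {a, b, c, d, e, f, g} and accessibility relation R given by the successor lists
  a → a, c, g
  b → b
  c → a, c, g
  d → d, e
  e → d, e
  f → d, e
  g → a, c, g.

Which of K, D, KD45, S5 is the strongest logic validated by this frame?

Serial (axiom D): yes — every world has a successor (e.g. a R a).
Euclidean (axiom 5): yes — any two successors of a common world are R-related.
Transitive (axiom 4): yes — every two-step R-path is closed by a direct edge.
Reflexive (axiom T): no — f is not related to itself.
So F validates K, D, KD45; S5 would additionally require R to be reflexive. The strongest is KD45.

KD45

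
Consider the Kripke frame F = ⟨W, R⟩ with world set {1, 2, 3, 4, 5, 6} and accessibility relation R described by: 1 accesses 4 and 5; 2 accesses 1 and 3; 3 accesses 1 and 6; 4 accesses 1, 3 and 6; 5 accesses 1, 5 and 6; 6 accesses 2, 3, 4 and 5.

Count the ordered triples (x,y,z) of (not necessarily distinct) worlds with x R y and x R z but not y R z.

Enumerating: (1,4,4), (1,4,5), (1,5,4), (2,1,1), (2,1,3), (2,3,3), (3,1,1), (3,1,6), (3,6,1), (3,6,6), (4,1,1), (4,1,3), … and 21 more.
Total: 33.

33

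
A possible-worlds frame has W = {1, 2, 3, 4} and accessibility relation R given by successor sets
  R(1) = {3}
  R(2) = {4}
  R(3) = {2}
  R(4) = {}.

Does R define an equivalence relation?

No

Reflexive: no — 1 is not related to itself.
Symmetric: no — 1 R 3 but not 3 R 1.
Transitive: no — 1 R 3 and 3 R 2, but not 1 R 2.
So R is not an equivalence relation.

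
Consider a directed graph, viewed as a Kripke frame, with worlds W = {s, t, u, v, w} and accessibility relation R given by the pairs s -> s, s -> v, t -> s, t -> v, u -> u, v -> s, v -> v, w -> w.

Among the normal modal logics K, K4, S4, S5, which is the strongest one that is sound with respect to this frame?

Transitive (axiom 4): yes — every two-step R-path is closed by a direct edge.
Reflexive (axiom T): no — t is not related to itself.
Euclidean (axiom 5): yes — any two successors of a common world are R-related.
So F validates K, K4; S4 would additionally require R to be reflexive. The strongest is K4.

K4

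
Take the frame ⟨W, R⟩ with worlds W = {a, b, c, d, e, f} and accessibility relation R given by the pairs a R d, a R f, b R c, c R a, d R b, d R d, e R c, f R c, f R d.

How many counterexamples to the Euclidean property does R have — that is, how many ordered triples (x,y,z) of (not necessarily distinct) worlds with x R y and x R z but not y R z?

10

Enumerating: (a,d,f), (a,f,f), (b,c,c), (c,a,a), (d,b,b), (d,b,d), (e,c,c), (f,c,c), (f,c,d), (f,d,c).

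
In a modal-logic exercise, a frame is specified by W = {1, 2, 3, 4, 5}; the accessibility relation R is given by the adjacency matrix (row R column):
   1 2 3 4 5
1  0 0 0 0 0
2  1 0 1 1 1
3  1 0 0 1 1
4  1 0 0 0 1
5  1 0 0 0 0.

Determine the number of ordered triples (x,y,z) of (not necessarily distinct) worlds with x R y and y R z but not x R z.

0

R is transitive; there are no such tuples.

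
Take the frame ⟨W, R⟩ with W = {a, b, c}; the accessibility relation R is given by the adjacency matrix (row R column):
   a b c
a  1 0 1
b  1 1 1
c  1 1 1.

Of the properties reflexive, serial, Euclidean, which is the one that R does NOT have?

Euclidean

Reflexive: yes — every world is R-related to itself.
Serial: yes — every world has a successor (e.g. a R a).
Euclidean: no — c R a and c R b, but not a R b.
Only Euclidean fails.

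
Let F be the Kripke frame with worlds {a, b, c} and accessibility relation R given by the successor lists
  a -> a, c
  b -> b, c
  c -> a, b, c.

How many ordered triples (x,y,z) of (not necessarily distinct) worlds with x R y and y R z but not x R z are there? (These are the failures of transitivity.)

2

Enumerating: (a,c,b), (b,c,a).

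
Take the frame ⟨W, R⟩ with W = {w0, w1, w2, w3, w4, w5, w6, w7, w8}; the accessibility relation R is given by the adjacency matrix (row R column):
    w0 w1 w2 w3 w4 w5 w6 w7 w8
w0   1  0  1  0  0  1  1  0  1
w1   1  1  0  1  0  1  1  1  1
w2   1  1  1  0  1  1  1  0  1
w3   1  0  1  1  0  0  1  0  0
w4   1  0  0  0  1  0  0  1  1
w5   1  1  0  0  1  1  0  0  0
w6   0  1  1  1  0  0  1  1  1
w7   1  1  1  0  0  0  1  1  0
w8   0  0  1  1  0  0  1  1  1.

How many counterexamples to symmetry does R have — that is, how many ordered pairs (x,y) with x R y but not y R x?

Enumerating: (w0,w6), (w0,w8), (w1,w0), (w1,w3), (w1,w8), (w2,w1), (w2,w4), (w2,w5), (w3,w0), (w3,w2), (w4,w0), (w4,w7), (w4,w8), (w5,w4), (w7,w0), (w7,w2), (w8,w3), (w8,w7).

18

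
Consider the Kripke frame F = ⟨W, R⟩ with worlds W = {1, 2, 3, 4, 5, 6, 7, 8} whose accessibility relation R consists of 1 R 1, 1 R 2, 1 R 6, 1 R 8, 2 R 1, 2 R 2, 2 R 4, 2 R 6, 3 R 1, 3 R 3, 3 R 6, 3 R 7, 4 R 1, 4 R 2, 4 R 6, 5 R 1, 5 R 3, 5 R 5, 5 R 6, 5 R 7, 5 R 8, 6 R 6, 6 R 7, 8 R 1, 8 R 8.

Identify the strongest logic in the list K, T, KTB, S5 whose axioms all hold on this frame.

Reflexive (axiom T): no — 4 is not related to itself.
Symmetric (axiom B): no — 1 R 6 but not 6 R 1.
Euclidean (axiom 5): no — 1 R 2 and 1 R 8, but not 2 R 8.
So F validates K; T would additionally require R to be reflexive. The strongest is K.

K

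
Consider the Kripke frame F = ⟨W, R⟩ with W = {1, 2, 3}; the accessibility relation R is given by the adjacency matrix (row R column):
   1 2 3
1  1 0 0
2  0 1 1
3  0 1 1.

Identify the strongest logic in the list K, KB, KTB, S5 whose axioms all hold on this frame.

S5

Symmetric (axiom B): yes — every pair in R has its reverse in R.
Reflexive (axiom T): yes — every world is R-related to itself.
Euclidean (axiom 5): yes — any two successors of a common world are R-related.
So F validates K, KB, KTB, S5. The strongest is S5.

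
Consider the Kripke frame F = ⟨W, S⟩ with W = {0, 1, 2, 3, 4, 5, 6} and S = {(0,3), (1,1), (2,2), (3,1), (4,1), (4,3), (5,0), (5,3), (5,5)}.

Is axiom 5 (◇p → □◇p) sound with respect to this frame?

No

By correspondence theory, 5 is valid on a frame iff S is Euclidean.
Euclidean: no — 4 S 1 and 4 S 3, but not 1 S 3.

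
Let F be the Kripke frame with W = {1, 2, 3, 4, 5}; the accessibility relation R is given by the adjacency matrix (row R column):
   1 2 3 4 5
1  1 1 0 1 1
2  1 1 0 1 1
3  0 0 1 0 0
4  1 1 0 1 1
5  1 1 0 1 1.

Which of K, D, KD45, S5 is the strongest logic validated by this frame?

Serial (axiom D): yes — every world has a successor (e.g. 1 R 1).
Euclidean (axiom 5): yes — any two successors of a common world are R-related.
Transitive (axiom 4): yes — every two-step R-path is closed by a direct edge.
Reflexive (axiom T): yes — every world is R-related to itself.
So F validates K, D, KD45, S5. The strongest is S5.

S5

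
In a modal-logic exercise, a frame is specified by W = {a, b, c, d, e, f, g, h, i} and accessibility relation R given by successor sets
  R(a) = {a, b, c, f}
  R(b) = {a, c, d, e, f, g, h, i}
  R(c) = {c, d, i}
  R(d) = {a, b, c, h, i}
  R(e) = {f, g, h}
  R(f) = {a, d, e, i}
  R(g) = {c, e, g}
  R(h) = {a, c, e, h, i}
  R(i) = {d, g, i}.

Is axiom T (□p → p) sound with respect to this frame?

Axiom T corresponds to the accessibility relation being reflexive.
Reflexive: no — b is not related to itself.

No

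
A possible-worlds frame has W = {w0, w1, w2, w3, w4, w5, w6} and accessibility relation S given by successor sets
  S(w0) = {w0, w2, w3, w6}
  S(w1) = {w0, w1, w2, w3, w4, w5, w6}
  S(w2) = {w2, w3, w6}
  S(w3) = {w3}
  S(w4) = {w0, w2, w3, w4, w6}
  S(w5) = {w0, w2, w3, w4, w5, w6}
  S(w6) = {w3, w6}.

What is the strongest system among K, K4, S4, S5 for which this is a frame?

S4

Transitive (axiom 4): yes — every two-step S-path is closed by a direct edge.
Reflexive (axiom T): yes — every world is S-related to itself.
Euclidean (axiom 5): no — w0 S w3 and w0 S w2, but not w3 S w2.
So F validates K, K4, S4; S5 would additionally require S to be Euclidean. The strongest is S4.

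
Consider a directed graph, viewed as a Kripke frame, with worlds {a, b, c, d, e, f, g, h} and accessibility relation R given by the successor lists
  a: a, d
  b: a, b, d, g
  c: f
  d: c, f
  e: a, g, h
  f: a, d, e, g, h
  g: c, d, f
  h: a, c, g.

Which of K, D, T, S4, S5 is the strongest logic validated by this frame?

Serial (axiom D): yes — every world has a successor (e.g. a R a).
Reflexive (axiom T): no — c is not related to itself.
Transitive (axiom 4): no — a R d and d R c, but not a R c.
Euclidean (axiom 5): no — b R a and b R g, but not a R g.
So F validates K, D; T would additionally require R to be reflexive. The strongest is D.

D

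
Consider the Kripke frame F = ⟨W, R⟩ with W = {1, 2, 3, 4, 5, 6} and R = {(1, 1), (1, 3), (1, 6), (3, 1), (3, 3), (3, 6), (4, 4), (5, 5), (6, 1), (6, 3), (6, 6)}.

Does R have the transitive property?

Yes

Transitive: yes — every two-step R-path is closed by a direct edge.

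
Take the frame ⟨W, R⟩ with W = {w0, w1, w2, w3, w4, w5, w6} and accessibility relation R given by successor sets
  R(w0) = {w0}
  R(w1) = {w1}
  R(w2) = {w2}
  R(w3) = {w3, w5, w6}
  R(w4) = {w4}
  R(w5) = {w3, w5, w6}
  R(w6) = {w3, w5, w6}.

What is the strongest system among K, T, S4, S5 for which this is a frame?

S5

Reflexive (axiom T): yes — every world is R-related to itself.
Transitive (axiom 4): yes — every two-step R-path is closed by a direct edge.
Euclidean (axiom 5): yes — any two successors of a common world are R-related.
So F validates K, T, S4, S5. The strongest is S5.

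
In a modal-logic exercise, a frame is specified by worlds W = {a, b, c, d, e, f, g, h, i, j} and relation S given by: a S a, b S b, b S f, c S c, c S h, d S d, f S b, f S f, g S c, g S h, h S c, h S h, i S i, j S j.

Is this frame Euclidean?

Euclidean: yes — any two successors of a common world are S-related.

Yes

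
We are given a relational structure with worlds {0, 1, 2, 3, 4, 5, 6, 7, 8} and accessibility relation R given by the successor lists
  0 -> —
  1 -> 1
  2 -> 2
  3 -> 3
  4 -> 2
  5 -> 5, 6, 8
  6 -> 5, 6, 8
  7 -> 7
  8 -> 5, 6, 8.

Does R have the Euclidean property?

Yes

Euclidean: yes — any two successors of a common world are R-related.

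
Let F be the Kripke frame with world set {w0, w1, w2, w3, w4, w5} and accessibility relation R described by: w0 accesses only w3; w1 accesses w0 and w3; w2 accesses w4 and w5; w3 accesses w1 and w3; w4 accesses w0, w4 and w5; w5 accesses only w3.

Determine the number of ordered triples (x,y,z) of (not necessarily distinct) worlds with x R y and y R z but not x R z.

Enumerating: (w0,w3,w1), (w1,w3,w1), (w2,w4,w0), (w2,w5,w3), (w3,w1,w0), (w4,w0,w3), (w4,w5,w3), (w5,w3,w1).

8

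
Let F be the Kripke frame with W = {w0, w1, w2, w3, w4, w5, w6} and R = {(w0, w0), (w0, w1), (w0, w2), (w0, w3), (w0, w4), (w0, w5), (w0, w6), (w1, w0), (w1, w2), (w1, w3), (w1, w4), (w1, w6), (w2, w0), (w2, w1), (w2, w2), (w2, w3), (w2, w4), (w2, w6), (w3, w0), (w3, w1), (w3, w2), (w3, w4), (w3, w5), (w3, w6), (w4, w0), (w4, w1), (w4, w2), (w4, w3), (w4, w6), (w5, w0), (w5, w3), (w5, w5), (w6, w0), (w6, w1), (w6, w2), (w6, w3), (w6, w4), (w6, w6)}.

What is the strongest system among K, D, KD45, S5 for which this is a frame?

D

Serial (axiom D): yes — every world has a successor (e.g. w0 R w0).
Euclidean (axiom 5): no — w0 R w1 and w0 R w5, but not w1 R w5.
Transitive (axiom 4): no — w1 R w0 and w0 R w5, but not w1 R w5.
Reflexive (axiom T): no — w1 is not related to itself.
So F validates K, D; KD45 would additionally require R to be Euclidean and transitive. The strongest is D.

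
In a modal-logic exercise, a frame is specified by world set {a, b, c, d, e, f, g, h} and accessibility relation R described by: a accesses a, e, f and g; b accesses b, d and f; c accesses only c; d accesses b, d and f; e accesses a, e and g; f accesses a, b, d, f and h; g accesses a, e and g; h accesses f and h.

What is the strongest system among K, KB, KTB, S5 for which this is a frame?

KTB

Symmetric (axiom B): yes — every pair in R has its reverse in R.
Reflexive (axiom T): yes — every world is R-related to itself.
Euclidean (axiom 5): no — a R e and a R f, but not e R f.
So F validates K, KB, KTB; S5 would additionally require R to be Euclidean. The strongest is KTB.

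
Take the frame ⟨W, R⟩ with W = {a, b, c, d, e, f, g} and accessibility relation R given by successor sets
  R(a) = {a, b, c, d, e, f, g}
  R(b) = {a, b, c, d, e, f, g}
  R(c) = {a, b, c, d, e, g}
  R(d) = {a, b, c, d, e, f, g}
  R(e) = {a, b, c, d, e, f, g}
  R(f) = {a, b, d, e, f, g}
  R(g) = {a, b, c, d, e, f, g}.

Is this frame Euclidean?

Euclidean: no — a R c and a R f, but not c R f.

No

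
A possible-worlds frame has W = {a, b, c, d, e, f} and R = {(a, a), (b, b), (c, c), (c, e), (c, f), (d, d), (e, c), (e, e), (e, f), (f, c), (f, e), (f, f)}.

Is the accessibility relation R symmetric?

Symmetric: yes — every pair in R has its reverse in R.

Yes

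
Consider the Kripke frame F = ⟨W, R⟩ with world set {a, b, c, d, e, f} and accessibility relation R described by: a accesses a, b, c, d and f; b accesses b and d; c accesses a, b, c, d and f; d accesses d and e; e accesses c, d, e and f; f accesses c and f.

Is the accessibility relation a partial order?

No

Reflexive: yes — every world is R-related to itself.
Transitive: no — a R d and d R e, but not a R e.
Antisymmetric: no — a R c and c R a with a ≠ c.
So R is not a partial order.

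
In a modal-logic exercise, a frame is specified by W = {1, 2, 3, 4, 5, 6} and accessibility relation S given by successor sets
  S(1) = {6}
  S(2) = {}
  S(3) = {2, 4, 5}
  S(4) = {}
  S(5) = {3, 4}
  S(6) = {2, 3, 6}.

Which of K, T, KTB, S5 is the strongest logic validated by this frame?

K

Reflexive (axiom T): no — 1 is not related to itself.
Symmetric (axiom B): no — 1 S 6 but not 6 S 1.
Euclidean (axiom 5): no — 3 S 2 and 3 S 4, but not 2 S 4.
So F validates K; T would additionally require S to be reflexive. The strongest is K.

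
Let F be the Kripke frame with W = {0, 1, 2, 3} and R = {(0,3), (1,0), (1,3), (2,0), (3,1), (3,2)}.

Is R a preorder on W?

Reflexive: no — 0 is not related to itself.
Transitive: no — 0 R 3 and 3 R 1, but not 0 R 1.
So R is not a preorder.

No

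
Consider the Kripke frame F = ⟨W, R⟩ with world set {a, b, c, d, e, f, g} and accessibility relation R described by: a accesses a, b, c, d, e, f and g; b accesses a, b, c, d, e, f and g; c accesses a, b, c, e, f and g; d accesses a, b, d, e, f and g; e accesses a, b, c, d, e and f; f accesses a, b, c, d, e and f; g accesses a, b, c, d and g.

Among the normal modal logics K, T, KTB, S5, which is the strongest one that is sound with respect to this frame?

KTB

Reflexive (axiom T): yes — every world is R-related to itself.
Symmetric (axiom B): yes — every pair in R has its reverse in R.
Euclidean (axiom 5): no — a R c and a R d, but not c R d.
So F validates K, T, KTB; S5 would additionally require R to be Euclidean. The strongest is KTB.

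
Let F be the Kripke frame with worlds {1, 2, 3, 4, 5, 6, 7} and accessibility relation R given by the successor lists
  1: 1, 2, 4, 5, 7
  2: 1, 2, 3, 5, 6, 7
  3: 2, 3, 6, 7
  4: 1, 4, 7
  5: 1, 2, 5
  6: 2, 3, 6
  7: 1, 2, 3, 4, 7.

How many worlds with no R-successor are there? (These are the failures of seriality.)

0

R is serial; there are no such worlds.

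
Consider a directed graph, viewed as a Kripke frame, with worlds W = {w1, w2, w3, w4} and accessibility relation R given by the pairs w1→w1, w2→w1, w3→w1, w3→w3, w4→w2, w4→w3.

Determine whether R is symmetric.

No

Symmetric: no — w2 R w1 but not w1 R w2.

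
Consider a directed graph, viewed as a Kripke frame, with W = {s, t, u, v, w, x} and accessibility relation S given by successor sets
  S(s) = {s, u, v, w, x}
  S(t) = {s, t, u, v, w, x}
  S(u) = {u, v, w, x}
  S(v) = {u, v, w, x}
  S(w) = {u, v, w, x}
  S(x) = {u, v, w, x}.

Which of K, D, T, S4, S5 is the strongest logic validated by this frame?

S4

Serial (axiom D): yes — every world has a successor (e.g. s S s).
Reflexive (axiom T): yes — every world is S-related to itself.
Transitive (axiom 4): yes — every two-step S-path is closed by a direct edge.
Euclidean (axiom 5): no — t S u and t S s, but not u S s.
So F validates K, D, T, S4; S5 would additionally require S to be Euclidean. The strongest is S4.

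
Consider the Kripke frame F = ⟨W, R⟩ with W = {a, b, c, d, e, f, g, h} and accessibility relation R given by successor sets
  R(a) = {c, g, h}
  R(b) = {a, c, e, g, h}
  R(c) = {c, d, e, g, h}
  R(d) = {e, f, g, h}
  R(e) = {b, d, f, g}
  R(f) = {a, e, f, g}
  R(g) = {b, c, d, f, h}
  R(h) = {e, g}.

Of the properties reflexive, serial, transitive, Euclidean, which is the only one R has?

serial

Reflexive: no — a is not related to itself.
Serial: yes — every world has a successor (e.g. a R c).
Transitive: no — a R c and c R d, but not a R d.
Euclidean: no — a R h and a R c, but not h R c.
Only serial holds.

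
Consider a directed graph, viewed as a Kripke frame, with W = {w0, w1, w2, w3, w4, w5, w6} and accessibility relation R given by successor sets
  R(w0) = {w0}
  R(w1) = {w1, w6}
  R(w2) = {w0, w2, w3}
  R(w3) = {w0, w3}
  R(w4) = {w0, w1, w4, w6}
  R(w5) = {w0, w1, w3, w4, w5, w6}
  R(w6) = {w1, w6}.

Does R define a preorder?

Yes

Reflexive: yes — every world is R-related to itself.
Transitive: yes — every two-step R-path is closed by a direct edge.
So R is a preorder.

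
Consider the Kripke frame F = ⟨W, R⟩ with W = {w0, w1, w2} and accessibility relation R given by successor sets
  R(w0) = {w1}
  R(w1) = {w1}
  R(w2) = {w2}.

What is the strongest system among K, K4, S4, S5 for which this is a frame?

K4

Transitive (axiom 4): yes — every two-step R-path is closed by a direct edge.
Reflexive (axiom T): no — w0 is not related to itself.
Euclidean (axiom 5): yes — any two successors of a common world are R-related.
So F validates K, K4; S4 would additionally require R to be reflexive. The strongest is K4.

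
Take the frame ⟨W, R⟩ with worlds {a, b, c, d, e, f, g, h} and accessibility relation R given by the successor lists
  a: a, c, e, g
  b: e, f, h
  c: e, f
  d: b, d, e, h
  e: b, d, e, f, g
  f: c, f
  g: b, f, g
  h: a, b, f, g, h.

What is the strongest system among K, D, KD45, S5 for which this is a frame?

D

Serial (axiom D): yes — every world has a successor (e.g. a R a).
Euclidean (axiom 5): no — a R c and a R g, but not c R g.
Transitive (axiom 4): no — a R c and c R f, but not a R f.
Reflexive (axiom T): no — b is not related to itself.
So F validates K, D; KD45 would additionally require R to be Euclidean and transitive. The strongest is D.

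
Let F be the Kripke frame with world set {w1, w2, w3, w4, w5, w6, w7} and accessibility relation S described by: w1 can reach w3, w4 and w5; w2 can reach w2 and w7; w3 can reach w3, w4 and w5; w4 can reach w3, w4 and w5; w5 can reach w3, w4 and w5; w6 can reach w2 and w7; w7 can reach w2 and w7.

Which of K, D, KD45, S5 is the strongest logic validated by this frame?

Serial (axiom D): yes — every world has a successor (e.g. w1 S w3).
Euclidean (axiom 5): yes — any two successors of a common world are S-related.
Transitive (axiom 4): yes — every two-step S-path is closed by a direct edge.
Reflexive (axiom T): no — w1 is not related to itself.
So F validates K, D, KD45; S5 would additionally require S to be reflexive. The strongest is KD45.

KD45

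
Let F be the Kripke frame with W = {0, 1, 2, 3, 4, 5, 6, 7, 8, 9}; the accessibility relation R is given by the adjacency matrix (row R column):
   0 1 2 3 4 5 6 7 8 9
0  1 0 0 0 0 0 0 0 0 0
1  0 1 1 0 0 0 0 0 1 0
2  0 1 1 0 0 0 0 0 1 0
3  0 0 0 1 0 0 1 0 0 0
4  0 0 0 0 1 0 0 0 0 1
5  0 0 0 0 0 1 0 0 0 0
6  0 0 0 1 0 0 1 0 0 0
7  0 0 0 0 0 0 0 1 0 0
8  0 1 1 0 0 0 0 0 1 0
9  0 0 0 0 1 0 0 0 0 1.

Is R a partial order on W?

Reflexive: yes — every world is R-related to itself.
Transitive: yes — every two-step R-path is closed by a direct edge.
Antisymmetric: no — 1 R 2 and 2 R 1 with 1 ≠ 2.
So R is not a partial order.

No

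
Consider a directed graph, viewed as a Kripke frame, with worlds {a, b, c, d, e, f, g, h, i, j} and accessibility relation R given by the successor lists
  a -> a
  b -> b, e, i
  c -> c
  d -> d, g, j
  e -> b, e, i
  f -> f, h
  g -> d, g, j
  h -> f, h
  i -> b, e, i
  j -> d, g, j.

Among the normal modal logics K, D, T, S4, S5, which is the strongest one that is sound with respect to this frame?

S5

Serial (axiom D): yes — every world has a successor (e.g. a R a).
Reflexive (axiom T): yes — every world is R-related to itself.
Transitive (axiom 4): yes — every two-step R-path is closed by a direct edge.
Euclidean (axiom 5): yes — any two successors of a common world are R-related.
So F validates K, D, T, S4, S5. The strongest is S5.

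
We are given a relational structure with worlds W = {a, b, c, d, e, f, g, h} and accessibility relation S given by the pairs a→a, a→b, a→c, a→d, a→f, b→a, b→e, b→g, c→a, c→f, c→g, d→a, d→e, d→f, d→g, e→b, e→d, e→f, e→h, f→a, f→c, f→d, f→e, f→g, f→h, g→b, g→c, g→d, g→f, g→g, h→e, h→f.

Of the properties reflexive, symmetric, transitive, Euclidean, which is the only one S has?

Reflexive: no — b is not related to itself.
Symmetric: yes — every pair in S has its reverse in S.
Transitive: no — a S b and b S e, but not a S e.
Euclidean: no — a S b and a S c, but not b S c.
Only symmetric holds.

symmetric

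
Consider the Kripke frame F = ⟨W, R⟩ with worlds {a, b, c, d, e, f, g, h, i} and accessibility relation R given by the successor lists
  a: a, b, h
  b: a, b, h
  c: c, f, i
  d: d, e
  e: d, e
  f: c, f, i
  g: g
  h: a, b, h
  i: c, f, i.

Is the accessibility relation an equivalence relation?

Yes

Reflexive: yes — every world is R-related to itself.
Symmetric: yes — every pair in R has its reverse in R.
Transitive: yes — every two-step R-path is closed by a direct edge.
So R is an equivalence relation.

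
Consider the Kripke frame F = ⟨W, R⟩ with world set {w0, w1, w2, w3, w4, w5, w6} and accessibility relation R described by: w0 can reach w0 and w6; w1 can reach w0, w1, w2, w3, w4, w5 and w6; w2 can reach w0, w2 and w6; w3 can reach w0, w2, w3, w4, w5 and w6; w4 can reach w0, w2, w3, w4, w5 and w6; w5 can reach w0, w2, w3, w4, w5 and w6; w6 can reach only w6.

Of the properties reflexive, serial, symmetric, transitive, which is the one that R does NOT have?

symmetric

Reflexive: yes — every world is R-related to itself.
Serial: yes — every world has a successor (e.g. w0 R w0).
Symmetric: no — w0 R w6 but not w6 R w0.
Transitive: yes — every two-step R-path is closed by a direct edge.
Only symmetric fails.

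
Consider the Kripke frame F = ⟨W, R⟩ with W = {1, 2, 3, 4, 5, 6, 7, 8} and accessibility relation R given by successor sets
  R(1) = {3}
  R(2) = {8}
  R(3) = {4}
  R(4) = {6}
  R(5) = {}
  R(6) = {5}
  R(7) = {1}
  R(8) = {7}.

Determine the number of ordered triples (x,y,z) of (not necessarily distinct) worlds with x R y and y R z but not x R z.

Enumerating: (1,3,4), (2,8,7), (3,4,6), (4,6,5), (7,1,3), (8,7,1).

6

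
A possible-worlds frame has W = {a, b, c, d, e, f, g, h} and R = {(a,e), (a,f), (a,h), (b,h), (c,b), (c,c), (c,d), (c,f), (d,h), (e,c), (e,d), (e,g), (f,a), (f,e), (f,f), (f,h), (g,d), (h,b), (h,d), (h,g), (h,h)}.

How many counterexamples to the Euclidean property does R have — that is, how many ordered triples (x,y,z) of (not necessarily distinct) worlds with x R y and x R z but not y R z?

Enumerating: (a,e,e), (a,e,f), (a,e,h), (a,h,e), (a,h,f), (c,b,b), (c,b,c), (c,b,d), (c,b,f), (c,d,b), (c,d,c), (c,d,d), … and 28 more.
Total: 40.

40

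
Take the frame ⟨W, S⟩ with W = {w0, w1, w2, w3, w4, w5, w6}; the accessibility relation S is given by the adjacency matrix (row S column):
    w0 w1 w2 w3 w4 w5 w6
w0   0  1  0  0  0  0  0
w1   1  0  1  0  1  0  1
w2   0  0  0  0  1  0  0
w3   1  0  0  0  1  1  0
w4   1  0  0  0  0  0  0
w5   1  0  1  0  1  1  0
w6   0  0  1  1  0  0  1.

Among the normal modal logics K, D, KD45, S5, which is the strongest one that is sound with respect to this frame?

Serial (axiom D): yes — every world has a successor (e.g. w0 S w1).
Euclidean (axiom 5): no — w1 S w0 and w1 S w2, but not w0 S w2.
Transitive (axiom 4): no — w0 S w1 and w1 S w2, but not w0 S w2.
Reflexive (axiom T): no — w0 is not related to itself.
So F validates K, D; KD45 would additionally require S to be Euclidean and transitive. The strongest is D.

D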